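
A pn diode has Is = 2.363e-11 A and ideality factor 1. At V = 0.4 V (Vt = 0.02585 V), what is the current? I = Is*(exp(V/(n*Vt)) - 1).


Step 1: V/(n*Vt) = 0.4/(1*0.02585) = 15.4739
Step 2: exp(15.4739) = 5.2508e+06
Step 3: I = 2.363e-11 * (5.2508e+06 - 1) = 1.24e-04 A

1.24e-04


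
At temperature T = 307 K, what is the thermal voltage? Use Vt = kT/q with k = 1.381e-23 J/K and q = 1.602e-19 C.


Step 1: kT = 1.381e-23 * 307 = 4.23967e-21 J
Step 2: Vt = kT/q = 4.23967e-21 / 1.602e-19
Step 3: Vt = 0.02646 V

0.02646


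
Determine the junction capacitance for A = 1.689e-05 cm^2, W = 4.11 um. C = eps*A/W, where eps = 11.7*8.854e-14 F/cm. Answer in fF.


Step 1: eps_Si = 11.7 * 8.854e-14 = 1.035918e-12 F/cm
Step 2: W in cm = 4.11 * 1e-4 = 4.11e-04 cm
Step 3: C = 1.035918e-12 * 1.689e-05 / 4.11e-04 = 4.257094e-14 F
Step 4: C = 42.57 fF

42.57


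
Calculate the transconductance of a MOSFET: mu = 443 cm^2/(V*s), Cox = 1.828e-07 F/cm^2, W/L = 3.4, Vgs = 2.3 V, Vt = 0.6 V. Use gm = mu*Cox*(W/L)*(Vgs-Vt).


Step 1: Vov = Vgs - Vt = 2.3 - 0.6 = 1.7 V
Step 2: gm = mu * Cox * (W/L) * Vov
Step 3: gm = 443 * 1.828e-07 * 3.4 * 1.7 = 4.68e-04 S

4.68e-04


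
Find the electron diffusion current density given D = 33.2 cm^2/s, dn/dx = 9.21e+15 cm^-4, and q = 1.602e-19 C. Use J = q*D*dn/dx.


Step 1: J = q * D * (dn/dx)
Step 2: J = 1.602e-19 * 33.2 * 9.21e+15
Step 3: J = 4.90e-02 A/cm^2

4.90e-02


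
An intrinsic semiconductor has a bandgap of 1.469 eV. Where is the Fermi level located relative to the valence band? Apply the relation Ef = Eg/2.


Step 1: For an intrinsic semiconductor, the Fermi level sits at midgap.
Step 2: Ef = Eg / 2 = 1.469 / 2 = 0.7345 eV

0.7345


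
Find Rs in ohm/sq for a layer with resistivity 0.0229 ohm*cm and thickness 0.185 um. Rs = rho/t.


Step 1: Convert thickness to cm: t = 0.185 um = 1.8500e-05 cm
Step 2: Rs = rho / t = 0.0229 / 1.8500e-05
Step 3: Rs = 1237.8 ohm/sq

1237.8


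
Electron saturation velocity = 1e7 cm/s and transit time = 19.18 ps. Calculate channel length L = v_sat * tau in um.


Step 1: tau in seconds = 19.18 ps * 1e-12 = 1.9180e-11 s
Step 2: L = v_sat * tau = 1e7 * 1.9180e-11 = 1.9180e-04 cm
Step 3: L in um = 1.9180e-04 * 1e4 = 1.918 um

1.918


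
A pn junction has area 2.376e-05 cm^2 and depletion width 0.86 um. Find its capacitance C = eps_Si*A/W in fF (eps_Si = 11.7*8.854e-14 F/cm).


Step 1: eps_Si = 11.7 * 8.854e-14 = 1.035918e-12 F/cm
Step 2: W in cm = 0.86 * 1e-4 = 8.60e-05 cm
Step 3: C = 1.035918e-12 * 2.376e-05 / 8.60e-05 = 2.862025e-13 F
Step 4: C = 286.2 fF

286.2


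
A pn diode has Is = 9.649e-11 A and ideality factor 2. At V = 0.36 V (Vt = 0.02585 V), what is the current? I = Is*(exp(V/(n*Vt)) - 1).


Step 1: V/(n*Vt) = 0.36/(2*0.02585) = 6.9632
Step 2: exp(6.9632) = 1.0570e+03
Step 3: I = 9.649e-11 * (1.0570e+03 - 1) = 1.02e-07 A

1.02e-07


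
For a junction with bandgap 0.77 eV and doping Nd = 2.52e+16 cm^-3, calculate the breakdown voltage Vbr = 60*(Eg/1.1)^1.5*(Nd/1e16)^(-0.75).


Step 1: Eg/1.1 = 0.77/1.1 = 0.700000
Step 2: (Eg/1.1)^1.5 = 0.700000^1.5 = 0.585662
Step 3: (Nd/1e16)^(-0.75) = (2.52)^(-0.75) = 0.499977
Step 4: Vbr = 60 * 0.585662 * 0.499977 = 17.6 V

17.6


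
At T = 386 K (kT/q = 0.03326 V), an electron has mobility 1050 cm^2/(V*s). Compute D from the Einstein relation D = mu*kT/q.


Step 1: D = mu * (kT/q)
Step 2: D = 1050 * 0.03326
Step 3: D = 34.92 cm^2/s

34.92


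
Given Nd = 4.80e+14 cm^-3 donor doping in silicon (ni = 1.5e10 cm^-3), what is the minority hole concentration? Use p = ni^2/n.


Step 1: Since Nd >> ni, n ≈ Nd = 4.80e+14 cm^-3
Step 2: p = ni^2 / n = (1.5e10)^2 / 4.80e+14
Step 3: p = 2.25e20 / 4.80e+14 = 4.69e+05 cm^-3

4.69e+05


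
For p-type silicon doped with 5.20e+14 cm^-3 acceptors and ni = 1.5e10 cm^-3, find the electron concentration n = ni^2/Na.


Step 1: Majority hole concentration p ≈ Na = 5.20e+14 cm^-3
Step 2: n = ni^2 / Na = (1.5e10)^2 / 5.20e+14
Step 3: n = 4.33e+05 cm^-3

4.33e+05


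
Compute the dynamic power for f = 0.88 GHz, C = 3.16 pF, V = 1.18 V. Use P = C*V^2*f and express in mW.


Step 1: V^2 = 1.18^2 = 1.3924 V^2
Step 2: P = C*V^2*f = 3.16e-12 F * 1.3924 * 0.88e9 Hz
Step 3: P = 3.87198592e-03 W
Step 4: P = 3.872 mW

3.872


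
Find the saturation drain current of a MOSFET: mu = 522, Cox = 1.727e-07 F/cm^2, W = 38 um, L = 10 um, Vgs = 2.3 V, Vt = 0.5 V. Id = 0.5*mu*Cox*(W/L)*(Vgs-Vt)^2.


Step 1: Overdrive voltage Vov = Vgs - Vt = 2.3 - 0.5 = 1.8 V
Step 2: W/L = 38/10 = 3.8
Step 3: Id = 0.5 * 522 * 1.727e-07 * 3.8 * 1.8^2
Step 4: Id = 5.55e-04 A

5.55e-04


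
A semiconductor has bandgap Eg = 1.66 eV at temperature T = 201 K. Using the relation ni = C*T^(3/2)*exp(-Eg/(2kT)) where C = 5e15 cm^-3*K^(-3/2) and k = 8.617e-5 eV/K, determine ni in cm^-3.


Step 1: Compute kT = 8.617e-5 * 201 = 0.01732017 eV
Step 2: Exponent = -Eg/(2kT) = -1.66/(2*0.01732017) = -47.92101
Step 3: T^(3/2) = 201^1.5 = 2849.67
Step 4: ni = 5e15 * 2849.67 * exp(-47.92101) = 2.20e-02 cm^-3

2.20e-02


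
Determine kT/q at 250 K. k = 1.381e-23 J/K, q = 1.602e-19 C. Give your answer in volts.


Step 1: kT = 1.381e-23 * 250 = 3.4525e-21 J
Step 2: Vt = kT/q = 3.4525e-21 / 1.602e-19
Step 3: Vt = 0.02155 V

0.02155


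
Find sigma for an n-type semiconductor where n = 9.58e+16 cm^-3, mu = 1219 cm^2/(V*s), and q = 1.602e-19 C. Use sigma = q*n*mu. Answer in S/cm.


Step 1: sigma = q * n * mu
Step 2: sigma = 1.602e-19 * 9.58e+16 * 1219
Step 3: sigma = 1.871e+01 S/cm

1.871e+01


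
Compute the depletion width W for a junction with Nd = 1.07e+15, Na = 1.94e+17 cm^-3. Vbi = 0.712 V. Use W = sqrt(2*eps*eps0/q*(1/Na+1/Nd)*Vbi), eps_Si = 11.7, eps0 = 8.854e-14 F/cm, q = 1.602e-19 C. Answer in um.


Step 1: 1/Na + 1/Nd = 1/1.94e+17 + 1/1.07e+15 = 9.39734e-16
Step 2: 2*eps*eps0/q = 2*11.7*8.854e-14/1.602e-19 = 1.293281e+07
Step 3: W^2 = 1.293281e+07 * 9.39734e-16 * 0.712 = 8.65322e-09
Step 4: W = sqrt(8.65322e-09) = 9.302e-05 cm = 0.9302 um

0.9302


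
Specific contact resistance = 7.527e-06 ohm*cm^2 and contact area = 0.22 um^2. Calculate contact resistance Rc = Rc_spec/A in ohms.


Step 1: Convert area to cm^2: 0.22 um^2 = 2.2000e-09 cm^2
Step 2: Rc = Rc_spec / A = 7.527e-06 / 2.2000e-09
Step 3: Rc = 3.42e+03 ohms

3.42e+03


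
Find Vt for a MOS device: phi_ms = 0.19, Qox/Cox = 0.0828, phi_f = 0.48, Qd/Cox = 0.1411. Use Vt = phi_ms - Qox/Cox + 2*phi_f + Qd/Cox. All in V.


Step 1: Vt = phi_ms - Qox/Cox + 2*phi_f + Qd/Cox
Step 2: Vt = 0.19 - 0.0828 + 2*0.48 + 0.1411
Step 3: Vt = 0.19 - 0.0828 + 0.96 + 0.1411
Step 4: Vt = 1.2083 V

1.2083


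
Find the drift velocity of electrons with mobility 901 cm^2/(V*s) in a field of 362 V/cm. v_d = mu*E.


Step 1: v_d = mu * E
Step 2: v_d = 901 * 362 = 326162
Step 3: v_d = 3.26e+05 cm/s

3.26e+05


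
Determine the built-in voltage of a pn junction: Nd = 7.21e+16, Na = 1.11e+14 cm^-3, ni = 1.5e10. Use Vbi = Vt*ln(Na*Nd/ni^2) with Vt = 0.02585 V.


Step 1: Compute Na*Nd/ni^2 = 1.11e+14 * 7.21e+16 / (1.5e10)^2 = 3.5569e+10
Step 2: ln(3.5569e+10) = 24.2947
Step 3: Vbi = 0.02585 * 24.2947 = 0.628 V

0.628


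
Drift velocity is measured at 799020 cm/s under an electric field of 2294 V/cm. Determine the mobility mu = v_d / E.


Step 1: mu = v_d / E
Step 2: mu = 799020 / 2294
Step 3: mu = 348.31 cm^2/(V*s)

348.31


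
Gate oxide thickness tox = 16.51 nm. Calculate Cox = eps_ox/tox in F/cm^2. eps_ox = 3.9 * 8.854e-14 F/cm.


Step 1: eps_ox = 3.9 * 8.854e-14 = 3.45306e-13 F/cm
Step 2: tox in cm = 16.51 nm * 1e-7 = 1.6510e-06 cm
Step 3: Cox = 3.45306e-13 / 1.6510e-06 = 2.09e-07 F/cm^2

2.09e-07


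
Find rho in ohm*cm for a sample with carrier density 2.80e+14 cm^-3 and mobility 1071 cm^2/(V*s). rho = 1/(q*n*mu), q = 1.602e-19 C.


Step 1: sigma = q * n * mu = 1.602e-19 * 2.80e+14 * 1071 = 4.80408e-02 S/cm
Step 2: rho = 1 / sigma = 1 / 4.80408e-02 = 20.82 ohm*cm

20.82


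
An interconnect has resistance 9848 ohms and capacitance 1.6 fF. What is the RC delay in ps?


Step 1: tau = R * C
Step 2: tau = 9848 * 1.6 fF = 9848 * 1.6e-15 F
Step 3: tau = 1.57568e-11 s = 15.7568 ps

15.7568


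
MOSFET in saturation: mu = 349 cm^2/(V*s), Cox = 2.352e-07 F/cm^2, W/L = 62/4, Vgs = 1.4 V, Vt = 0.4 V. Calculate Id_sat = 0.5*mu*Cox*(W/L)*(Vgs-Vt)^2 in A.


Step 1: Overdrive voltage Vov = Vgs - Vt = 1.4 - 0.4 = 1.0 V
Step 2: W/L = 62/4 = 15.5
Step 3: Id = 0.5 * 349 * 2.352e-07 * 15.5 * 1.0^2
Step 4: Id = 6.36e-04 A

6.36e-04


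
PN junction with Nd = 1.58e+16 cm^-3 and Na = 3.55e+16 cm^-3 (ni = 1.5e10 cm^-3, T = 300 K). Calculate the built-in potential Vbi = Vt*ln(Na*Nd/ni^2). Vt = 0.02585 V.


Step 1: Compute Na*Nd/ni^2 = 3.55e+16 * 1.58e+16 / (1.5e10)^2 = 2.4929e+12
Step 2: ln(2.4929e+12) = 28.5445
Step 3: Vbi = 0.02585 * 28.5445 = 0.738 V

0.738


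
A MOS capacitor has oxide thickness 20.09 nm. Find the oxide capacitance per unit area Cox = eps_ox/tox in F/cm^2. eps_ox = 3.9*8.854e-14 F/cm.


Step 1: eps_ox = 3.9 * 8.854e-14 = 3.45306e-13 F/cm
Step 2: tox in cm = 20.09 nm * 1e-7 = 2.0090e-06 cm
Step 3: Cox = 3.45306e-13 / 2.0090e-06 = 1.72e-07 F/cm^2

1.72e-07


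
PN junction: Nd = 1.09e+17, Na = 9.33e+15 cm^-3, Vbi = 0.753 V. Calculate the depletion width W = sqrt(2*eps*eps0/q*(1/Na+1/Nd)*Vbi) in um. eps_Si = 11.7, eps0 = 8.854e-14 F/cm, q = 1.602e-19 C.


Step 1: 1/Na + 1/Nd = 1/9.33e+15 + 1/1.09e+17 = 1.16355e-16
Step 2: 2*eps*eps0/q = 2*11.7*8.854e-14/1.602e-19 = 1.293281e+07
Step 3: W^2 = 1.293281e+07 * 1.16355e-16 * 0.753 = 1.13311e-09
Step 4: W = sqrt(1.13311e-09) = 3.366e-05 cm = 0.3366 um

0.3366


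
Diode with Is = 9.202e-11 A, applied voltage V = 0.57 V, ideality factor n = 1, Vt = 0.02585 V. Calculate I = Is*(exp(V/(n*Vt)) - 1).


Step 1: V/(n*Vt) = 0.57/(1*0.02585) = 22.0503
Step 2: exp(22.0503) = 3.7698e+09
Step 3: I = 9.202e-11 * (3.7698e+09 - 1) = 3.47e-01 A

3.47e-01


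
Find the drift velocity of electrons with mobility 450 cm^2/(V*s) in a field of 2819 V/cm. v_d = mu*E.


Step 1: v_d = mu * E
Step 2: v_d = 450 * 2819 = 1268550
Step 3: v_d = 1.27e+06 cm/s

1.27e+06


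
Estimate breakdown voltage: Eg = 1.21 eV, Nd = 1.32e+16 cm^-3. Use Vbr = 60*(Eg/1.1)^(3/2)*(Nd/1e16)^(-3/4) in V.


Step 1: Eg/1.1 = 1.21/1.1 = 1.100000
Step 2: (Eg/1.1)^1.5 = 1.100000^1.5 = 1.153690
Step 3: (Nd/1e16)^(-0.75) = (1.32)^(-0.75) = 0.812025
Step 4: Vbr = 60 * 1.153690 * 0.812025 = 56.2 V

56.2


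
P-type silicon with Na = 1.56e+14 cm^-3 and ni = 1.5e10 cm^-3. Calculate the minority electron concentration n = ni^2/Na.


Step 1: Majority hole concentration p ≈ Na = 1.56e+14 cm^-3
Step 2: n = ni^2 / Na = (1.5e10)^2 / 1.56e+14
Step 3: n = 1.44e+06 cm^-3

1.44e+06


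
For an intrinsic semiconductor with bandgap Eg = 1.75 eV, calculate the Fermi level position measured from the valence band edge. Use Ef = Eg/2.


Step 1: For an intrinsic semiconductor, the Fermi level sits at midgap.
Step 2: Ef = Eg / 2 = 1.75 / 2 = 0.875 eV

0.875


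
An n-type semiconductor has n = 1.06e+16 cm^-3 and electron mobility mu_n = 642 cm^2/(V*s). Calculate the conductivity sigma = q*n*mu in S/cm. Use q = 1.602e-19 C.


Step 1: sigma = q * n * mu
Step 2: sigma = 1.602e-19 * 1.06e+16 * 642
Step 3: sigma = 1.090e+00 S/cm

1.090e+00


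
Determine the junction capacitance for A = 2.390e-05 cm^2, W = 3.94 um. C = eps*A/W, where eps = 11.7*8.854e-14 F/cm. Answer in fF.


Step 1: eps_Si = 11.7 * 8.854e-14 = 1.035918e-12 F/cm
Step 2: W in cm = 3.94 * 1e-4 = 3.94e-04 cm
Step 3: C = 1.035918e-12 * 2.390e-05 / 3.94e-04 = 6.283868e-14 F
Step 4: C = 62.84 fF

62.84


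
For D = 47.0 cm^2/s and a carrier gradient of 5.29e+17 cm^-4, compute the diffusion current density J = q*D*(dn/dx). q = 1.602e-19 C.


Step 1: J = q * D * (dn/dx)
Step 2: J = 1.602e-19 * 47.0 * 5.29e+17
Step 3: J = 3.98e+00 A/cm^2

3.98e+00


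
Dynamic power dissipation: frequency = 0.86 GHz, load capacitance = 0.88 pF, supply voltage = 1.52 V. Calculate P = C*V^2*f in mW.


Step 1: V^2 = 1.52^2 = 2.3104 V^2
Step 2: P = C*V^2*f = 0.88e-12 F * 2.3104 * 0.86e9 Hz
Step 3: P = 1.74851072e-03 W
Step 4: P = 1.749 mW

1.749


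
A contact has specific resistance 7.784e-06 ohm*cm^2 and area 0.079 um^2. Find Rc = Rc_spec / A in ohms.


Step 1: Convert area to cm^2: 0.079 um^2 = 7.9000e-10 cm^2
Step 2: Rc = Rc_spec / A = 7.784e-06 / 7.9000e-10
Step 3: Rc = 9.85e+03 ohms

9.85e+03


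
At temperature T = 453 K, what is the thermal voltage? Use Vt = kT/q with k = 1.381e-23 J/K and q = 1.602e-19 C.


Step 1: kT = 1.381e-23 * 453 = 6.25593e-21 J
Step 2: Vt = kT/q = 6.25593e-21 / 1.602e-19
Step 3: Vt = 0.03905 V

0.03905


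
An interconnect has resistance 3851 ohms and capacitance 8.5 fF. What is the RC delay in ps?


Step 1: tau = R * C
Step 2: tau = 3851 * 8.5 fF = 3851 * 8.5e-15 F
Step 3: tau = 3.27335e-11 s = 32.7335 ps

32.7335


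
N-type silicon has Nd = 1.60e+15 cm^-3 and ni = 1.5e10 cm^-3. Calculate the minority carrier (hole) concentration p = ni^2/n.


Step 1: Since Nd >> ni, n ≈ Nd = 1.60e+15 cm^-3
Step 2: p = ni^2 / n = (1.5e10)^2 / 1.60e+15
Step 3: p = 2.25e20 / 1.60e+15 = 1.41e+05 cm^-3

1.41e+05


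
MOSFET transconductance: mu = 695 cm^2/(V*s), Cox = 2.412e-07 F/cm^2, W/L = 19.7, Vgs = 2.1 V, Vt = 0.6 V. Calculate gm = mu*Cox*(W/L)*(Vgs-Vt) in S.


Step 1: Vov = Vgs - Vt = 2.1 - 0.6 = 1.5 V
Step 2: gm = mu * Cox * (W/L) * Vov
Step 3: gm = 695 * 2.412e-07 * 19.7 * 1.5 = 4.95e-03 S

4.95e-03


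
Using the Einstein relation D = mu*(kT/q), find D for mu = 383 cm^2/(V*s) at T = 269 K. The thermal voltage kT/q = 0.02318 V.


Step 1: D = mu * (kT/q)
Step 2: D = 383 * 0.02318
Step 3: D = 8.88 cm^2/s

8.88


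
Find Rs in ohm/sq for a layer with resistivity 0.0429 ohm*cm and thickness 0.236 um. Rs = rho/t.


Step 1: Convert thickness to cm: t = 0.236 um = 2.3600e-05 cm
Step 2: Rs = rho / t = 0.0429 / 2.3600e-05
Step 3: Rs = 1817.8 ohm/sq

1817.8


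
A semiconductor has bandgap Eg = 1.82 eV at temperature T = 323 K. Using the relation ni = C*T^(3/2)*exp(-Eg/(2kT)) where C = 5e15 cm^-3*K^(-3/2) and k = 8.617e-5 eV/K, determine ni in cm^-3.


Step 1: Compute kT = 8.617e-5 * 323 = 0.02783291 eV
Step 2: Exponent = -Eg/(2kT) = -1.82/(2*0.02783291) = -32.69511
Step 3: T^(3/2) = 323^1.5 = 5805.02
Step 4: ni = 5e15 * 5805.02 * exp(-32.69511) = 1.83e+05 cm^-3

1.83e+05


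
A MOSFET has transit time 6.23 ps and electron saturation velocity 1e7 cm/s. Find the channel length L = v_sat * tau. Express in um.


Step 1: tau in seconds = 6.23 ps * 1e-12 = 6.2300e-12 s
Step 2: L = v_sat * tau = 1e7 * 6.2300e-12 = 6.2300e-05 cm
Step 3: L in um = 6.2300e-05 * 1e4 = 0.623 um

0.623


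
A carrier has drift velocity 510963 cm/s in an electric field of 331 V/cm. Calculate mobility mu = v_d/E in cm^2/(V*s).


Step 1: mu = v_d / E
Step 2: mu = 510963 / 331
Step 3: mu = 1543.69 cm^2/(V*s)

1543.69


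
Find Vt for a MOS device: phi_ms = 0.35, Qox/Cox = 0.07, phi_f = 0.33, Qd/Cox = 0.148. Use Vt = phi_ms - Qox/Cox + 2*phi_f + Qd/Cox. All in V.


Step 1: Vt = phi_ms - Qox/Cox + 2*phi_f + Qd/Cox
Step 2: Vt = 0.35 - 0.07 + 2*0.33 + 0.148
Step 3: Vt = 0.35 - 0.07 + 0.66 + 0.148
Step 4: Vt = 1.088 V

1.088


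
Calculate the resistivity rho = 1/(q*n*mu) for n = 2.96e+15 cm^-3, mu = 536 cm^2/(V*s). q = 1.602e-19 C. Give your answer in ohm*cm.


Step 1: sigma = q * n * mu = 1.602e-19 * 2.96e+15 * 536 = 2.54167e-01 S/cm
Step 2: rho = 1 / sigma = 1 / 2.54167e-01 = 3.934 ohm*cm

3.934


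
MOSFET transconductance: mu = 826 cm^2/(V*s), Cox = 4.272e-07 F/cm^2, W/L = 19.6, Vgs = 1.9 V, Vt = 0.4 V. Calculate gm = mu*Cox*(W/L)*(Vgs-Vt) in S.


Step 1: Vov = Vgs - Vt = 1.9 - 0.4 = 1.5 V
Step 2: gm = mu * Cox * (W/L) * Vov
Step 3: gm = 826 * 4.272e-07 * 19.6 * 1.5 = 1.04e-02 S

1.04e-02


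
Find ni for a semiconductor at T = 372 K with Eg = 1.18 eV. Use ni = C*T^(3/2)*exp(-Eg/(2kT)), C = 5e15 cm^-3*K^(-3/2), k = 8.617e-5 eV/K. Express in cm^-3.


Step 1: Compute kT = 8.617e-5 * 372 = 0.03205524 eV
Step 2: Exponent = -Eg/(2kT) = -1.18/(2*0.03205524) = -18.40573
Step 3: T^(3/2) = 372^1.5 = 7174.88
Step 4: ni = 5e15 * 7174.88 * exp(-18.40573) = 3.64e+11 cm^-3

3.64e+11


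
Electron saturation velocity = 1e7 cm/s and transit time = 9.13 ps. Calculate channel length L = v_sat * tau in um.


Step 1: tau in seconds = 9.13 ps * 1e-12 = 9.1300e-12 s
Step 2: L = v_sat * tau = 1e7 * 9.1300e-12 = 9.1300e-05 cm
Step 3: L in um = 9.1300e-05 * 1e4 = 0.913 um

0.913


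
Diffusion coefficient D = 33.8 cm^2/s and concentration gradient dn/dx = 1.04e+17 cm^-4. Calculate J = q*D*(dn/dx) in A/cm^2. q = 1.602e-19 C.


Step 1: J = q * D * (dn/dx)
Step 2: J = 1.602e-19 * 33.8 * 1.04e+17
Step 3: J = 5.63e-01 A/cm^2

5.63e-01


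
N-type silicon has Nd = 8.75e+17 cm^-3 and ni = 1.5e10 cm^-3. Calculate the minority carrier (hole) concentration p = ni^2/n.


Step 1: Since Nd >> ni, n ≈ Nd = 8.75e+17 cm^-3
Step 2: p = ni^2 / n = (1.5e10)^2 / 8.75e+17
Step 3: p = 2.25e20 / 8.75e+17 = 2.57e+02 cm^-3

2.57e+02


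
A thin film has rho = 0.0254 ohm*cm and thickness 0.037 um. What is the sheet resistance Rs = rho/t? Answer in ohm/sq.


Step 1: Convert thickness to cm: t = 0.037 um = 3.7000e-06 cm
Step 2: Rs = rho / t = 0.0254 / 3.7000e-06
Step 3: Rs = 6864.9 ohm/sq

6864.9


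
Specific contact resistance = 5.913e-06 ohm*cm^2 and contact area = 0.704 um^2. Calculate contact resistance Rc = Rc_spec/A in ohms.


Step 1: Convert area to cm^2: 0.704 um^2 = 7.0400e-09 cm^2
Step 2: Rc = Rc_spec / A = 5.913e-06 / 7.0400e-09
Step 3: Rc = 8.40e+02 ohms

8.40e+02


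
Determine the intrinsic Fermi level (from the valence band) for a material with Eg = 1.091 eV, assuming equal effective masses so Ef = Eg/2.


Step 1: For an intrinsic semiconductor, the Fermi level sits at midgap.
Step 2: Ef = Eg / 2 = 1.091 / 2 = 0.5455 eV

0.5455


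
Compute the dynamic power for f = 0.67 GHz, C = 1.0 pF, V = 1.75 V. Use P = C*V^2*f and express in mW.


Step 1: V^2 = 1.75^2 = 3.0625 V^2
Step 2: P = C*V^2*f = 1.0e-12 F * 3.0625 * 0.67e9 Hz
Step 3: P = 2.051875e-03 W
Step 4: P = 2.052 mW

2.052


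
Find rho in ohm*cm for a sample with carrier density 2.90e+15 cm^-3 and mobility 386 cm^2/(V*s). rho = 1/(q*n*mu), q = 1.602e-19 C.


Step 1: sigma = q * n * mu = 1.602e-19 * 2.90e+15 * 386 = 1.79328e-01 S/cm
Step 2: rho = 1 / sigma = 1 / 1.79328e-01 = 5.576 ohm*cm

5.576


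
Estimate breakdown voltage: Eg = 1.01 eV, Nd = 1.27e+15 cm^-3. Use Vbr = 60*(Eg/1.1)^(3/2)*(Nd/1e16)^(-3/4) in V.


Step 1: Eg/1.1 = 1.01/1.1 = 0.918182
Step 2: (Eg/1.1)^1.5 = 0.918182^1.5 = 0.879819
Step 3: (Nd/1e16)^(-0.75) = (0.127)^(-0.75) = 4.700534
Step 4: Vbr = 60 * 0.879819 * 4.700534 = 248.1 V

248.1


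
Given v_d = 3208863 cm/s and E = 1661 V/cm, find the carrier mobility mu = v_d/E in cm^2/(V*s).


Step 1: mu = v_d / E
Step 2: mu = 3208863 / 1661
Step 3: mu = 1931.89 cm^2/(V*s)

1931.89


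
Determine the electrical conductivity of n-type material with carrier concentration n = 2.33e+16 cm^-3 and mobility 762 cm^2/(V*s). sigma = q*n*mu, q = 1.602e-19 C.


Step 1: sigma = q * n * mu
Step 2: sigma = 1.602e-19 * 2.33e+16 * 762
Step 3: sigma = 2.844e+00 S/cm

2.844e+00


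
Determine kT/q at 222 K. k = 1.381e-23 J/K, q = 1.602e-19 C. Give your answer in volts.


Step 1: kT = 1.381e-23 * 222 = 3.06582e-21 J
Step 2: Vt = kT/q = 3.06582e-21 / 1.602e-19
Step 3: Vt = 0.01914 V

0.01914


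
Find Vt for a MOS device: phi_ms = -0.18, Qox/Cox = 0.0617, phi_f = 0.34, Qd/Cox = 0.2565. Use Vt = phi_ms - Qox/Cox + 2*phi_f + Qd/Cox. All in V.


Step 1: Vt = phi_ms - Qox/Cox + 2*phi_f + Qd/Cox
Step 2: Vt = -0.18 - 0.0617 + 2*0.34 + 0.2565
Step 3: Vt = -0.18 - 0.0617 + 0.68 + 0.2565
Step 4: Vt = 0.6948 V

0.6948


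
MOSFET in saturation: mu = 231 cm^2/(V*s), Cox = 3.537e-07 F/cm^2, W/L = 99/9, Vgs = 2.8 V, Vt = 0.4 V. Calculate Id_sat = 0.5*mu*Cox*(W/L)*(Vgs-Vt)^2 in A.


Step 1: Overdrive voltage Vov = Vgs - Vt = 2.8 - 0.4 = 2.4 V
Step 2: W/L = 99/9 = 11
Step 3: Id = 0.5 * 231 * 3.537e-07 * 11 * 2.4^2
Step 4: Id = 2.59e-03 A

2.59e-03


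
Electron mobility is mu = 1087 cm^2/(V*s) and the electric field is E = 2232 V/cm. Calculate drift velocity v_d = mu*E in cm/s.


Step 1: v_d = mu * E
Step 2: v_d = 1087 * 2232 = 2426184
Step 3: v_d = 2.43e+06 cm/s

2.43e+06


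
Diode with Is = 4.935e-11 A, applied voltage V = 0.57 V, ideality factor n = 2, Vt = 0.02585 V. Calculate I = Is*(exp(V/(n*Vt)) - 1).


Step 1: V/(n*Vt) = 0.57/(2*0.02585) = 11.0251
Step 2: exp(11.0251) = 6.1396e+04
Step 3: I = 4.935e-11 * (6.1396e+04 - 1) = 3.03e-06 A

3.03e-06


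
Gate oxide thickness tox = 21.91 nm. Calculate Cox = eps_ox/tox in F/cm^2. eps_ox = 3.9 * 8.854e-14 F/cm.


Step 1: eps_ox = 3.9 * 8.854e-14 = 3.45306e-13 F/cm
Step 2: tox in cm = 21.91 nm * 1e-7 = 2.1910e-06 cm
Step 3: Cox = 3.45306e-13 / 2.1910e-06 = 1.58e-07 F/cm^2

1.58e-07


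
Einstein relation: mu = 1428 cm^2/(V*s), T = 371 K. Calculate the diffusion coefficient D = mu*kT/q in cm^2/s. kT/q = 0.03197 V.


Step 1: D = mu * (kT/q)
Step 2: D = 1428 * 0.03197
Step 3: D = 45.65 cm^2/s

45.65


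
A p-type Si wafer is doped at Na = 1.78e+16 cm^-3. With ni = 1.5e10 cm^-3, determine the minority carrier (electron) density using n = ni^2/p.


Step 1: Majority hole concentration p ≈ Na = 1.78e+16 cm^-3
Step 2: n = ni^2 / Na = (1.5e10)^2 / 1.78e+16
Step 3: n = 1.26e+04 cm^-3

1.26e+04


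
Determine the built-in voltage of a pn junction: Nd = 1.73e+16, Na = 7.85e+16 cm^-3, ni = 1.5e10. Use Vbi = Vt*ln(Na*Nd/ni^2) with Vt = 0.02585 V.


Step 1: Compute Na*Nd/ni^2 = 7.85e+16 * 1.73e+16 / (1.5e10)^2 = 6.0358e+12
Step 2: ln(6.0358e+12) = 29.4287
Step 3: Vbi = 0.02585 * 29.4287 = 0.761 V

0.761


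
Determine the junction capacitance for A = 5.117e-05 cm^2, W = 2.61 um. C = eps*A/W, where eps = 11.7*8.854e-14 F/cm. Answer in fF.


Step 1: eps_Si = 11.7 * 8.854e-14 = 1.035918e-12 F/cm
Step 2: W in cm = 2.61 * 1e-4 = 2.61e-04 cm
Step 3: C = 1.035918e-12 * 5.117e-05 / 2.61e-04 = 2.030955e-13 F
Step 4: C = 203.1 fF

203.1


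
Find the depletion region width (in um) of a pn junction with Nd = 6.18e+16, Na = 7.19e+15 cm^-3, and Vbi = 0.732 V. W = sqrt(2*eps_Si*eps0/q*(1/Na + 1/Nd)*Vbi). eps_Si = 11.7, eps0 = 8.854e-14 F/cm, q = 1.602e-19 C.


Step 1: 1/Na + 1/Nd = 1/7.19e+15 + 1/6.18e+16 = 1.55263e-16
Step 2: 2*eps*eps0/q = 2*11.7*8.854e-14/1.602e-19 = 1.293281e+07
Step 3: W^2 = 1.293281e+07 * 1.55263e-16 * 0.732 = 1.46985e-09
Step 4: W = sqrt(1.46985e-09) = 3.834e-05 cm = 0.3834 um

0.3834


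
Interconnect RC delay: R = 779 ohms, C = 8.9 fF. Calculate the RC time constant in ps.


Step 1: tau = R * C
Step 2: tau = 779 * 8.9 fF = 779 * 8.9e-15 F
Step 3: tau = 6.9331e-12 s = 6.9331 ps

6.9331


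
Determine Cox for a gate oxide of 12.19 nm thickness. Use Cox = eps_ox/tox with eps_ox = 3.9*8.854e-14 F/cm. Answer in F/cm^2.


Step 1: eps_ox = 3.9 * 8.854e-14 = 3.45306e-13 F/cm
Step 2: tox in cm = 12.19 nm * 1e-7 = 1.2190e-06 cm
Step 3: Cox = 3.45306e-13 / 1.2190e-06 = 2.83e-07 F/cm^2

2.83e-07


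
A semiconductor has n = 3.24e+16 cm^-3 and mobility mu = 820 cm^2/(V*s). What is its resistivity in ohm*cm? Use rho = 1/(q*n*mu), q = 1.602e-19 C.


Step 1: sigma = q * n * mu = 1.602e-19 * 3.24e+16 * 820 = 4.25619e+00 S/cm
Step 2: rho = 1 / sigma = 1 / 4.25619e+00 = 0.235 ohm*cm

0.235


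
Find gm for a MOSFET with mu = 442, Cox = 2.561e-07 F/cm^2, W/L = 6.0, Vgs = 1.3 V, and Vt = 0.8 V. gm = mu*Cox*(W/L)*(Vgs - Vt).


Step 1: Vov = Vgs - Vt = 1.3 - 0.8 = 0.5 V
Step 2: gm = mu * Cox * (W/L) * Vov
Step 3: gm = 442 * 2.561e-07 * 6.0 * 0.5 = 3.40e-04 S

3.40e-04


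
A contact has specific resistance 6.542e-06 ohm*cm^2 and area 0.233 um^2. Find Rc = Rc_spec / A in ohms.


Step 1: Convert area to cm^2: 0.233 um^2 = 2.3300e-09 cm^2
Step 2: Rc = Rc_spec / A = 6.542e-06 / 2.3300e-09
Step 3: Rc = 2.81e+03 ohms

2.81e+03


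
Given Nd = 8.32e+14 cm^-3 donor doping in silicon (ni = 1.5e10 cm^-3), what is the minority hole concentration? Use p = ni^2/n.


Step 1: Since Nd >> ni, n ≈ Nd = 8.32e+14 cm^-3
Step 2: p = ni^2 / n = (1.5e10)^2 / 8.32e+14
Step 3: p = 2.25e20 / 8.32e+14 = 2.70e+05 cm^-3

2.70e+05


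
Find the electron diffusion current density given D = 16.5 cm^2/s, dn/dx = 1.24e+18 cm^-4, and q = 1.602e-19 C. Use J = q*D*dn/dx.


Step 1: J = q * D * (dn/dx)
Step 2: J = 1.602e-19 * 16.5 * 1.24e+18
Step 3: J = 3.28e+00 A/cm^2

3.28e+00


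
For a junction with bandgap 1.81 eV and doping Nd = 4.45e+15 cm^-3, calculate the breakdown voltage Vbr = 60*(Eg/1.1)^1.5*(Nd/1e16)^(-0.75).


Step 1: Eg/1.1 = 1.81/1.1 = 1.645455
Step 2: (Eg/1.1)^1.5 = 1.645455^1.5 = 2.110712
Step 3: (Nd/1e16)^(-0.75) = (0.445)^(-0.75) = 1.835397
Step 4: Vbr = 60 * 2.110712 * 1.835397 = 232.4 V

232.4


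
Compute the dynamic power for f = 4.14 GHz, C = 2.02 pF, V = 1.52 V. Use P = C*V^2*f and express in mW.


Step 1: V^2 = 1.52^2 = 2.3104 V^2
Step 2: P = C*V^2*f = 2.02e-12 F * 2.3104 * 4.14e9 Hz
Step 3: P = 1.932141312e-02 W
Step 4: P = 19.321 mW

19.321


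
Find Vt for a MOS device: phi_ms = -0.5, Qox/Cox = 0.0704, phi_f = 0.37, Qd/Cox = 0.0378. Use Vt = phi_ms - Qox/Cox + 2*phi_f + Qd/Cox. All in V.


Step 1: Vt = phi_ms - Qox/Cox + 2*phi_f + Qd/Cox
Step 2: Vt = -0.5 - 0.0704 + 2*0.37 + 0.0378
Step 3: Vt = -0.5 - 0.0704 + 0.74 + 0.0378
Step 4: Vt = 0.2074 V

0.2074


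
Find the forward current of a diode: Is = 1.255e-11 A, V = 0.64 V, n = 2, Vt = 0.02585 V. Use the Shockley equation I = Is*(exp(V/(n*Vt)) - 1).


Step 1: V/(n*Vt) = 0.64/(2*0.02585) = 12.3791
Step 2: exp(12.3791) = 2.3778e+05
Step 3: I = 1.255e-11 * (2.3778e+05 - 1) = 2.98e-06 A

2.98e-06


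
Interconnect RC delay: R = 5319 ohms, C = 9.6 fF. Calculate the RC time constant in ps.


Step 1: tau = R * C
Step 2: tau = 5319 * 9.6 fF = 5319 * 9.6e-15 F
Step 3: tau = 5.10624e-11 s = 51.0624 ps

51.0624


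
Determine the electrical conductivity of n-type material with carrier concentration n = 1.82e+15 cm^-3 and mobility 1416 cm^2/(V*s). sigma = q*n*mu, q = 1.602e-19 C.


Step 1: sigma = q * n * mu
Step 2: sigma = 1.602e-19 * 1.82e+15 * 1416
Step 3: sigma = 4.129e-01 S/cm

4.129e-01


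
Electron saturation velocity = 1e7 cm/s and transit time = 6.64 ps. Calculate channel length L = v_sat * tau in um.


Step 1: tau in seconds = 6.64 ps * 1e-12 = 6.6400e-12 s
Step 2: L = v_sat * tau = 1e7 * 6.6400e-12 = 6.6400e-05 cm
Step 3: L in um = 6.6400e-05 * 1e4 = 0.664 um

0.664


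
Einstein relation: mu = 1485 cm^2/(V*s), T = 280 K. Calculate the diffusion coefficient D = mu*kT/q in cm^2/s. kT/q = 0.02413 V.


Step 1: D = mu * (kT/q)
Step 2: D = 1485 * 0.02413
Step 3: D = 35.83 cm^2/s

35.83


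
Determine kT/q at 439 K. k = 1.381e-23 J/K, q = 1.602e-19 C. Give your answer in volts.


Step 1: kT = 1.381e-23 * 439 = 6.06259e-21 J
Step 2: Vt = kT/q = 6.06259e-21 / 1.602e-19
Step 3: Vt = 0.03784 V

0.03784


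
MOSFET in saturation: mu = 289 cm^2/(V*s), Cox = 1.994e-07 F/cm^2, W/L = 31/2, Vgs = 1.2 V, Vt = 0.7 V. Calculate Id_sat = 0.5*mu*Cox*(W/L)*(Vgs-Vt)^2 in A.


Step 1: Overdrive voltage Vov = Vgs - Vt = 1.2 - 0.7 = 0.5 V
Step 2: W/L = 31/2 = 15.5
Step 3: Id = 0.5 * 289 * 1.994e-07 * 15.5 * 0.5^2
Step 4: Id = 1.12e-04 A

1.12e-04


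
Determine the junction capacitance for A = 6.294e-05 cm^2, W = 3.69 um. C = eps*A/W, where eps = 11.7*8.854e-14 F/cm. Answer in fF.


Step 1: eps_Si = 11.7 * 8.854e-14 = 1.035918e-12 F/cm
Step 2: W in cm = 3.69 * 1e-4 = 3.69e-04 cm
Step 3: C = 1.035918e-12 * 6.294e-05 / 3.69e-04 = 1.766956e-13 F
Step 4: C = 176.7 fF

176.7


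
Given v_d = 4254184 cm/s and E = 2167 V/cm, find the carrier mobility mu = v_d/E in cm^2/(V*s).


Step 1: mu = v_d / E
Step 2: mu = 4254184 / 2167
Step 3: mu = 1963.17 cm^2/(V*s)

1963.17


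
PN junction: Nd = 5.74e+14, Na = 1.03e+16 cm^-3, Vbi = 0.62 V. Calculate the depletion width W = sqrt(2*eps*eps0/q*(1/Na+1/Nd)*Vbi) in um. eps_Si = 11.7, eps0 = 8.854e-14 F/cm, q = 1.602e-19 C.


Step 1: 1/Na + 1/Nd = 1/1.03e+16 + 1/5.74e+14 = 1.83925e-15
Step 2: 2*eps*eps0/q = 2*11.7*8.854e-14/1.602e-19 = 1.293281e+07
Step 3: W^2 = 1.293281e+07 * 1.83925e-15 * 0.62 = 1.47477e-08
Step 4: W = sqrt(1.47477e-08) = 1.214e-04 cm = 1.214 um

1.214


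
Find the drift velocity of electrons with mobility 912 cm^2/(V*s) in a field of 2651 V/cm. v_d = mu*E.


Step 1: v_d = mu * E
Step 2: v_d = 912 * 2651 = 2417712
Step 3: v_d = 2.42e+06 cm/s

2.42e+06


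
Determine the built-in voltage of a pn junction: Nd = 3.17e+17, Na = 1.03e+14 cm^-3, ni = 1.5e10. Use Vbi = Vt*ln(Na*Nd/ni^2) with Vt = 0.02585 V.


Step 1: Compute Na*Nd/ni^2 = 1.03e+14 * 3.17e+17 / (1.5e10)^2 = 1.4512e+11
Step 2: ln(1.4512e+11) = 25.7008
Step 3: Vbi = 0.02585 * 25.7008 = 0.664 V

0.664


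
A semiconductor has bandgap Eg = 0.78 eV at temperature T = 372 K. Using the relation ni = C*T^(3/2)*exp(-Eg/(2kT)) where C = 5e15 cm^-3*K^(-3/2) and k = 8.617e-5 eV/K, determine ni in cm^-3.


Step 1: Compute kT = 8.617e-5 * 372 = 0.03205524 eV
Step 2: Exponent = -Eg/(2kT) = -0.78/(2*0.03205524) = -12.16650
Step 3: T^(3/2) = 372^1.5 = 7174.88
Step 4: ni = 5e15 * 7174.88 * exp(-12.16650) = 1.87e+14 cm^-3

1.87e+14


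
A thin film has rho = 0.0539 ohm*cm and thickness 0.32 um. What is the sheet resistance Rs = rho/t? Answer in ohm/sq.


Step 1: Convert thickness to cm: t = 0.32 um = 3.2000e-05 cm
Step 2: Rs = rho / t = 0.0539 / 3.2000e-05
Step 3: Rs = 1684.4 ohm/sq

1684.4


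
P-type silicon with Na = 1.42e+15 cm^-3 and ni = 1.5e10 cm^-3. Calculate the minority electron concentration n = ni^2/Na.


Step 1: Majority hole concentration p ≈ Na = 1.42e+15 cm^-3
Step 2: n = ni^2 / Na = (1.5e10)^2 / 1.42e+15
Step 3: n = 1.58e+05 cm^-3

1.58e+05


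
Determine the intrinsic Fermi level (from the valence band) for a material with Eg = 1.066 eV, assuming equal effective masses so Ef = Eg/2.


Step 1: For an intrinsic semiconductor, the Fermi level sits at midgap.
Step 2: Ef = Eg / 2 = 1.066 / 2 = 0.533 eV

0.533


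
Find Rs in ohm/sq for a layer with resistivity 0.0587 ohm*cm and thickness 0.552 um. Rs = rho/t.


Step 1: Convert thickness to cm: t = 0.552 um = 5.5200e-05 cm
Step 2: Rs = rho / t = 0.0587 / 5.5200e-05
Step 3: Rs = 1063.4 ohm/sq

1063.4


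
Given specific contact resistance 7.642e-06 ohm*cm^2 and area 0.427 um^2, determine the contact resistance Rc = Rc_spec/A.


Step 1: Convert area to cm^2: 0.427 um^2 = 4.2700e-09 cm^2
Step 2: Rc = Rc_spec / A = 7.642e-06 / 4.2700e-09
Step 3: Rc = 1.79e+03 ohms

1.79e+03


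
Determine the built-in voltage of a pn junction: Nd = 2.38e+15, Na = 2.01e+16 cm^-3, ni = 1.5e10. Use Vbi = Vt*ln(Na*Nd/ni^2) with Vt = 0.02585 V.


Step 1: Compute Na*Nd/ni^2 = 2.01e+16 * 2.38e+15 / (1.5e10)^2 = 2.1261e+11
Step 2: ln(2.1261e+11) = 26.0827
Step 3: Vbi = 0.02585 * 26.0827 = 0.674 V

0.674


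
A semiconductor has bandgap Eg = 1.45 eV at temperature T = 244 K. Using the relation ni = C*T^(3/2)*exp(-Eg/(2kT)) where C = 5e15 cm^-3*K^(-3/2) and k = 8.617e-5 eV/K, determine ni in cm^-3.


Step 1: Compute kT = 8.617e-5 * 244 = 0.02102548 eV
Step 2: Exponent = -Eg/(2kT) = -1.45/(2*0.02102548) = -34.48197
Step 3: T^(3/2) = 244^1.5 = 3811.40
Step 4: ni = 5e15 * 3811.40 * exp(-34.48197) = 2.02e+04 cm^-3

2.02e+04


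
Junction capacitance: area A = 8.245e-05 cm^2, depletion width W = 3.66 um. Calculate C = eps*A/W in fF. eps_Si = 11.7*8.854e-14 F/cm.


Step 1: eps_Si = 11.7 * 8.854e-14 = 1.035918e-12 F/cm
Step 2: W in cm = 3.66 * 1e-4 = 3.66e-04 cm
Step 3: C = 1.035918e-12 * 8.245e-05 / 3.66e-04 = 2.333646e-13 F
Step 4: C = 233.36 fF

233.36


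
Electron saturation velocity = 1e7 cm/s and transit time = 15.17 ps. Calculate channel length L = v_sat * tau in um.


Step 1: tau in seconds = 15.17 ps * 1e-12 = 1.5170e-11 s
Step 2: L = v_sat * tau = 1e7 * 1.5170e-11 = 1.5170e-04 cm
Step 3: L in um = 1.5170e-04 * 1e4 = 1.517 um

1.517


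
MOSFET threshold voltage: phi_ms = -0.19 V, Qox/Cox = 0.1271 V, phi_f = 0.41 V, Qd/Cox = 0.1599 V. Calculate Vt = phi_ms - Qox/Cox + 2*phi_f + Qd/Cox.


Step 1: Vt = phi_ms - Qox/Cox + 2*phi_f + Qd/Cox
Step 2: Vt = -0.19 - 0.1271 + 2*0.41 + 0.1599
Step 3: Vt = -0.19 - 0.1271 + 0.82 + 0.1599
Step 4: Vt = 0.6628 V

0.6628


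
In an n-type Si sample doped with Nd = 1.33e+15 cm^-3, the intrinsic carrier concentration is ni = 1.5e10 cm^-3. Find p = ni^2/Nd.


Step 1: Since Nd >> ni, n ≈ Nd = 1.33e+15 cm^-3
Step 2: p = ni^2 / n = (1.5e10)^2 / 1.33e+15
Step 3: p = 2.25e20 / 1.33e+15 = 1.69e+05 cm^-3

1.69e+05


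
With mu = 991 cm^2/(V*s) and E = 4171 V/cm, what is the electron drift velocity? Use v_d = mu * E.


Step 1: v_d = mu * E
Step 2: v_d = 991 * 4171 = 4133461
Step 3: v_d = 4.13e+06 cm/s

4.13e+06


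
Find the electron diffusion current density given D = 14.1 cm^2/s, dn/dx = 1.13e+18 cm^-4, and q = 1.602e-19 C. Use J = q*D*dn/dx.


Step 1: J = q * D * (dn/dx)
Step 2: J = 1.602e-19 * 14.1 * 1.13e+18
Step 3: J = 2.55e+00 A/cm^2

2.55e+00


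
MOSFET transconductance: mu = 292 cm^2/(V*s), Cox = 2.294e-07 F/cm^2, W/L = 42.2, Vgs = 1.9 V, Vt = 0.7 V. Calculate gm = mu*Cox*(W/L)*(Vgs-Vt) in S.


Step 1: Vov = Vgs - Vt = 1.9 - 0.7 = 1.2 V
Step 2: gm = mu * Cox * (W/L) * Vov
Step 3: gm = 292 * 2.294e-07 * 42.2 * 1.2 = 3.39e-03 S

3.39e-03


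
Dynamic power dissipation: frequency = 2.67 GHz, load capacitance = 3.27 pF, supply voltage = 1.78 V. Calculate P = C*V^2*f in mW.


Step 1: V^2 = 1.78^2 = 3.1684 V^2
Step 2: P = C*V^2*f = 3.27e-12 F * 3.1684 * 2.67e9 Hz
Step 3: P = 2.766298356e-02 W
Step 4: P = 27.663 mW

27.663


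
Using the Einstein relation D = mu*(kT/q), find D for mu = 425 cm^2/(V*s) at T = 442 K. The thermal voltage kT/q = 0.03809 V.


Step 1: D = mu * (kT/q)
Step 2: D = 425 * 0.03809
Step 3: D = 16.19 cm^2/s

16.19


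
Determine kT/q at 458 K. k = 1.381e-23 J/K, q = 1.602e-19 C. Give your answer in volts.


Step 1: kT = 1.381e-23 * 458 = 6.32498e-21 J
Step 2: Vt = kT/q = 6.32498e-21 / 1.602e-19
Step 3: Vt = 0.03948 V

0.03948


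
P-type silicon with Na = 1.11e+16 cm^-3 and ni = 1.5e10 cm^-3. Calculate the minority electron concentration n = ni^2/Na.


Step 1: Majority hole concentration p ≈ Na = 1.11e+16 cm^-3
Step 2: n = ni^2 / Na = (1.5e10)^2 / 1.11e+16
Step 3: n = 2.03e+04 cm^-3

2.03e+04


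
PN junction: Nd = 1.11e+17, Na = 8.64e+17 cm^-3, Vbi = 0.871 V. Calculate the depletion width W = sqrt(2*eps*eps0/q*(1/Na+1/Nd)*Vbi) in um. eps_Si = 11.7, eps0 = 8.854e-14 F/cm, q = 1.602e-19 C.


Step 1: 1/Na + 1/Nd = 1/8.64e+17 + 1/1.11e+17 = 1.01664e-17
Step 2: 2*eps*eps0/q = 2*11.7*8.854e-14/1.602e-19 = 1.293281e+07
Step 3: W^2 = 1.293281e+07 * 1.01664e-17 * 0.871 = 1.14519e-10
Step 4: W = sqrt(1.14519e-10) = 1.070e-05 cm = 0.107 um

0.107


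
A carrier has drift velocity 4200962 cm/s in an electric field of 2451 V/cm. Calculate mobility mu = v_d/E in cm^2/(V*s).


Step 1: mu = v_d / E
Step 2: mu = 4200962 / 2451
Step 3: mu = 1713.98 cm^2/(V*s)

1713.98


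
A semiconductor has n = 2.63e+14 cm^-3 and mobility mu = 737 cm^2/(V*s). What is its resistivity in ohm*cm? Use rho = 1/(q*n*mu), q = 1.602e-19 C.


Step 1: sigma = q * n * mu = 1.602e-19 * 2.63e+14 * 737 = 3.10517e-02 S/cm
Step 2: rho = 1 / sigma = 1 / 3.10517e-02 = 32.2 ohm*cm

32.2


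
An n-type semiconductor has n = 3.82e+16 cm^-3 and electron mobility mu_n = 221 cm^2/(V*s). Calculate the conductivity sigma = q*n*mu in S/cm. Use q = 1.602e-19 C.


Step 1: sigma = q * n * mu
Step 2: sigma = 1.602e-19 * 3.82e+16 * 221
Step 3: sigma = 1.352e+00 S/cm

1.352e+00


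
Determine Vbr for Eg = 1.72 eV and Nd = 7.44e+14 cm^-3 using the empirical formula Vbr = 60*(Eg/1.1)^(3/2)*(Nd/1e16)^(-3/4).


Step 1: Eg/1.1 = 1.72/1.1 = 1.563636
Step 2: (Eg/1.1)^1.5 = 1.563636^1.5 = 1.955255
Step 3: (Nd/1e16)^(-0.75) = (0.0744)^(-0.75) = 7.019728
Step 4: Vbr = 60 * 1.955255 * 7.019728 = 823.5 V

823.5


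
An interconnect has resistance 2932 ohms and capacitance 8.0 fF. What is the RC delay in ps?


Step 1: tau = R * C
Step 2: tau = 2932 * 8.0 fF = 2932 * 8.0e-15 F
Step 3: tau = 2.3456e-11 s = 23.456 ps

23.456


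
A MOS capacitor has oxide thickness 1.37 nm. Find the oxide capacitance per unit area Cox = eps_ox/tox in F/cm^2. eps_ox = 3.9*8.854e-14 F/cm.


Step 1: eps_ox = 3.9 * 8.854e-14 = 3.45306e-13 F/cm
Step 2: tox in cm = 1.37 nm * 1e-7 = 1.3700e-07 cm
Step 3: Cox = 3.45306e-13 / 1.3700e-07 = 2.52e-06 F/cm^2

2.52e-06


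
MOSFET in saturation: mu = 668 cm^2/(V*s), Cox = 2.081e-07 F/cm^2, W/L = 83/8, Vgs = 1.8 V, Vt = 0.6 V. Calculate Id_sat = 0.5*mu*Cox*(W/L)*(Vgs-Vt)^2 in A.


Step 1: Overdrive voltage Vov = Vgs - Vt = 1.8 - 0.6 = 1.2 V
Step 2: W/L = 83/8 = 10.375
Step 3: Id = 0.5 * 668 * 2.081e-07 * 10.375 * 1.2^2
Step 4: Id = 1.04e-03 A

1.04e-03


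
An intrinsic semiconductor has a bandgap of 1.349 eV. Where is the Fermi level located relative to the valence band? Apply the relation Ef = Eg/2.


Step 1: For an intrinsic semiconductor, the Fermi level sits at midgap.
Step 2: Ef = Eg / 2 = 1.349 / 2 = 0.6745 eV

0.6745


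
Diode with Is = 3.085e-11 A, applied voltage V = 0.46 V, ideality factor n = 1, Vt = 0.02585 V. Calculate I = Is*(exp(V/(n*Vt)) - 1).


Step 1: V/(n*Vt) = 0.46/(1*0.02585) = 17.7950
Step 2: exp(17.7950) = 5.3490e+07
Step 3: I = 3.085e-11 * (5.3490e+07 - 1) = 1.65e-03 A

1.65e-03


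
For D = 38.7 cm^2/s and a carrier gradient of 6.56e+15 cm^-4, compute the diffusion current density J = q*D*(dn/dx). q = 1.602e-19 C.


Step 1: J = q * D * (dn/dx)
Step 2: J = 1.602e-19 * 38.7 * 6.56e+15
Step 3: J = 4.07e-02 A/cm^2

4.07e-02


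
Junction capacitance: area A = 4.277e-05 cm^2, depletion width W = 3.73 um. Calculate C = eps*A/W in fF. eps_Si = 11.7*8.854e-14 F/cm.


Step 1: eps_Si = 11.7 * 8.854e-14 = 1.035918e-12 F/cm
Step 2: W in cm = 3.73 * 1e-4 = 3.73e-04 cm
Step 3: C = 1.035918e-12 * 4.277e-05 / 3.73e-04 = 1.187834e-13 F
Step 4: C = 118.78 fF

118.78


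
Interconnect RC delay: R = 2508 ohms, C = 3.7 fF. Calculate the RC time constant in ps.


Step 1: tau = R * C
Step 2: tau = 2508 * 3.7 fF = 2508 * 3.7e-15 F
Step 3: tau = 9.2796e-12 s = 9.2796 ps

9.2796


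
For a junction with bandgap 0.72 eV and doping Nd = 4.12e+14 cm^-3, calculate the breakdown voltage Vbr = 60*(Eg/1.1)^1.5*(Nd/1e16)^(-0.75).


Step 1: Eg/1.1 = 0.72/1.1 = 0.654545
Step 2: (Eg/1.1)^1.5 = 0.654545^1.5 = 0.529553
Step 3: (Nd/1e16)^(-0.75) = (0.0412)^(-0.75) = 10.935209
Step 4: Vbr = 60 * 0.529553 * 10.935209 = 347.4 V

347.4


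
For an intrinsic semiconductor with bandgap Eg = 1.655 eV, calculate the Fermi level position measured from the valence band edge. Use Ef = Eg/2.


Step 1: For an intrinsic semiconductor, the Fermi level sits at midgap.
Step 2: Ef = Eg / 2 = 1.655 / 2 = 0.8275 eV

0.8275


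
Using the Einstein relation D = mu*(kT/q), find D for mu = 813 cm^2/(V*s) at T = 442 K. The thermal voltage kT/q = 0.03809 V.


Step 1: D = mu * (kT/q)
Step 2: D = 813 * 0.03809
Step 3: D = 30.97 cm^2/s

30.97


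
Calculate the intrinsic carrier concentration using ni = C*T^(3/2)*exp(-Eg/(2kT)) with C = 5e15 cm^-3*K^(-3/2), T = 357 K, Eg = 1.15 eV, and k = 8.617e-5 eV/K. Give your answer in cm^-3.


Step 1: Compute kT = 8.617e-5 * 357 = 0.03076269 eV
Step 2: Exponent = -Eg/(2kT) = -1.15/(2*0.03076269) = -18.69147
Step 3: T^(3/2) = 357^1.5 = 6745.32
Step 4: ni = 5e15 * 6745.32 * exp(-18.69147) = 2.57e+11 cm^-3

2.57e+11


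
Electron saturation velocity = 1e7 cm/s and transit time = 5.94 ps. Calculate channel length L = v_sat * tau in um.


Step 1: tau in seconds = 5.94 ps * 1e-12 = 5.9400e-12 s
Step 2: L = v_sat * tau = 1e7 * 5.9400e-12 = 5.9400e-05 cm
Step 3: L in um = 5.9400e-05 * 1e4 = 0.594 um

0.594
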